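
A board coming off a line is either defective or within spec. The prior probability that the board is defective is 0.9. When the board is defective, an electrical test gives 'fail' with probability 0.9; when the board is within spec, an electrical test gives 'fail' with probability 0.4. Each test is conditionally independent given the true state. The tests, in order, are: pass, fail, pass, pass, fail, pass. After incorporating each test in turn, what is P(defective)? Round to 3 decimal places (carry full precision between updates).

Apply Bayes' rule sequentially, carrying P(defective) forward.
After 'pass': P(defective) = 0.1·0.9000 / (0.1·0.9000 + 0.6·0.1000) ≈ 0.6000
After 'fail': P(defective) = 0.9·0.6000 / (0.9·0.6000 + 0.4·0.4000) ≈ 0.7714
After 'pass': P(defective) = 0.1·0.7714 / (0.1·0.7714 + 0.6·0.2286) ≈ 0.3600
After 'pass': P(defective) = 0.1·0.3600 / (0.1·0.3600 + 0.6·0.6400) ≈ 0.0857
After 'fail': P(defective) = 0.9·0.0857 / (0.9·0.0857 + 0.4·0.9143) ≈ 0.1742
After 'pass': P(defective) = 0.1·0.1742 / (0.1·0.1742 + 0.6·0.8258) ≈ 0.0340

0.034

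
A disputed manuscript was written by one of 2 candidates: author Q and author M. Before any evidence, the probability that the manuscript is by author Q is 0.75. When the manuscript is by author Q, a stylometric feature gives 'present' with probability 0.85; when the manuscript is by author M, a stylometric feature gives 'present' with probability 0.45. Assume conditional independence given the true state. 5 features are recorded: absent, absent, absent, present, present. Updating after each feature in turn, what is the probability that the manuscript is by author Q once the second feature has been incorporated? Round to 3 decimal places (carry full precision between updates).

0.182

Apply Bayes' rule sequentially, carrying P(author Q) forward.
After 'absent': P(author Q) = 0.15·0.7500 / (0.15·0.7500 + 0.55·0.2500) ≈ 0.4500
After 'absent': P(author Q) = 0.15·0.4500 / (0.15·0.4500 + 0.55·0.5500) ≈ 0.1824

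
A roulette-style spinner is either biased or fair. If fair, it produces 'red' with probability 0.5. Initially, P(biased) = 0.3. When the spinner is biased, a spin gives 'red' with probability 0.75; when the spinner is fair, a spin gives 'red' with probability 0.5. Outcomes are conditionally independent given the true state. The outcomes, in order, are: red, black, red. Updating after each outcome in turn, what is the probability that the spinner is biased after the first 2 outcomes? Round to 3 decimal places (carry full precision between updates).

0.243

After 'red': P(biased) = 0.75·0.3000 / (0.75·0.3000 + 0.5·0.7000) ≈ 0.3913
After 'black': P(biased) = 0.25·0.3913 / (0.25·0.3913 + 0.5·0.6087) ≈ 0.2432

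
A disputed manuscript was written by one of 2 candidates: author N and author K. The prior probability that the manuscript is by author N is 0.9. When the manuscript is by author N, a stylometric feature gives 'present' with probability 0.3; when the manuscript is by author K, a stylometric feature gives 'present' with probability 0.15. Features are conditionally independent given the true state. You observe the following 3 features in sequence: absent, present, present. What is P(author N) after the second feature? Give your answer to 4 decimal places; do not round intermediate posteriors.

After 'absent': P(author N) = 0.7·0.9000 / (0.7·0.9000 + 0.85·0.1000) ≈ 0.8811
After 'present': P(author N) = 0.3·0.8811 / (0.3·0.8811 + 0.15·0.1189) ≈ 0.9368

0.9368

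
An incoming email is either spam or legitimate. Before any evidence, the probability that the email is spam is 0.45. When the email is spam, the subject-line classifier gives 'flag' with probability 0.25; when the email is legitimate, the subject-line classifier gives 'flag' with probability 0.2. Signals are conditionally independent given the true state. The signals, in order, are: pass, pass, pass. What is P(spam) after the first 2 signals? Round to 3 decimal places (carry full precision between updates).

After 'pass': P(spam) = 0.75·0.4500 / (0.75·0.4500 + 0.8·0.5500) ≈ 0.4341
After 'pass': P(spam) = 0.75·0.4341 / (0.75·0.4341 + 0.8·0.5659) ≈ 0.4183

0.418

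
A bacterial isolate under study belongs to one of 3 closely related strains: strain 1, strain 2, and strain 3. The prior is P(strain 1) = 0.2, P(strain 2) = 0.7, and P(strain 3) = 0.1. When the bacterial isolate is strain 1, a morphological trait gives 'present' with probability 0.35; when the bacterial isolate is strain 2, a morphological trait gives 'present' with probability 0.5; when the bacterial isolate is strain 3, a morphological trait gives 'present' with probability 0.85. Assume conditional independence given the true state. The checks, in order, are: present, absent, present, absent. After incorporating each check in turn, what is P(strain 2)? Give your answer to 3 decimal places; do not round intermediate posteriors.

Apply Bayes' rule sequentially, carrying P(strain 2) forward.
After 'present': normaliser = 0.35·0.2000 + 0.5·0.7000 + 0.85·0.1000; P(strain 1) ≈ 0.1386, P(strain 2) ≈ 0.6931, P(strain 3) ≈ 0.1683
After 'absent': normaliser = 0.65·0.1386 + 0.5·0.6931 + 0.15·0.1683; P(strain 1) ≈ 0.1951, P(strain 2) ≈ 0.7503, P(strain 3) ≈ 0.0547
After 'present': normaliser = 0.35·0.1951 + 0.5·0.7503 + 0.85·0.0547; P(strain 1) ≈ 0.1394, P(strain 2) ≈ 0.7658, P(strain 3) ≈ 0.0948
After 'absent': normaliser = 0.65·0.1394 + 0.5·0.7658 + 0.15·0.0948; P(strain 1) ≈ 0.1857, P(strain 2) ≈ 0.7851, P(strain 3) ≈ 0.0292

0.785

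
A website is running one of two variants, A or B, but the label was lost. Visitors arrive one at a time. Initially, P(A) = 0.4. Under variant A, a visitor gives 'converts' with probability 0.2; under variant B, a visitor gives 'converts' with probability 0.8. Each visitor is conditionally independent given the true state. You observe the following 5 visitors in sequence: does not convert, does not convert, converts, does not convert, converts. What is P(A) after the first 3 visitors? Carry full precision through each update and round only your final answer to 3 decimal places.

After 'does not convert': P(A) = 0.8·0.4000 / (0.8·0.4000 + 0.2·0.6000) ≈ 0.7273
After 'does not convert': P(A) = 0.8·0.7273 / (0.8·0.7273 + 0.2·0.2727) ≈ 0.9143
After 'converts': P(A) = 0.2·0.9143 / (0.2·0.9143 + 0.8·0.0857) ≈ 0.7273

0.727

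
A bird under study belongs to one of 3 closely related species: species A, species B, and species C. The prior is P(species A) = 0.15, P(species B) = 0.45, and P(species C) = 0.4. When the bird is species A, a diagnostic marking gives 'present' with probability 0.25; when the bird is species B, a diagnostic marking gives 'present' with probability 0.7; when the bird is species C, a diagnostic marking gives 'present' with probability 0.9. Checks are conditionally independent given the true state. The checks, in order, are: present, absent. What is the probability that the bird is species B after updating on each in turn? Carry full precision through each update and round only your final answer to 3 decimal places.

Each posterior becomes the prior for the next update.
After 'present': normaliser = 0.25·0.1500 + 0.7·0.4500 + 0.9·0.4000; P(species A) ≈ 0.0526, P(species B) ≈ 0.4421, P(species C) ≈ 0.5053
After 'absent': normaliser = 0.75·0.0526 + 0.3·0.4421 + 0.1·0.5053; P(species A) ≈ 0.1773, P(species B) ≈ 0.5957, P(species C) ≈ 0.2270

0.596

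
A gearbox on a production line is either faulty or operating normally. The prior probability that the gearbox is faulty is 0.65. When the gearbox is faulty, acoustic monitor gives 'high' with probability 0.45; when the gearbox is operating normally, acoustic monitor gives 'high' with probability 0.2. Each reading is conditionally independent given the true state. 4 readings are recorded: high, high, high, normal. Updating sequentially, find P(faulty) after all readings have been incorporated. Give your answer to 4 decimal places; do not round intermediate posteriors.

After 'high': P(faulty) = 0.45·0.6500 / (0.45·0.6500 + 0.2·0.3500) ≈ 0.8069
After 'high': P(faulty) = 0.45·0.8069 / (0.45·0.8069 + 0.2·0.1931) ≈ 0.9039
After 'high': P(faulty) = 0.45·0.9039 / (0.45·0.9039 + 0.2·0.0961) ≈ 0.9549
After 'normal': P(faulty) = 0.55·0.9549 / (0.55·0.9549 + 0.8·0.0451) ≈ 0.9357

0.9357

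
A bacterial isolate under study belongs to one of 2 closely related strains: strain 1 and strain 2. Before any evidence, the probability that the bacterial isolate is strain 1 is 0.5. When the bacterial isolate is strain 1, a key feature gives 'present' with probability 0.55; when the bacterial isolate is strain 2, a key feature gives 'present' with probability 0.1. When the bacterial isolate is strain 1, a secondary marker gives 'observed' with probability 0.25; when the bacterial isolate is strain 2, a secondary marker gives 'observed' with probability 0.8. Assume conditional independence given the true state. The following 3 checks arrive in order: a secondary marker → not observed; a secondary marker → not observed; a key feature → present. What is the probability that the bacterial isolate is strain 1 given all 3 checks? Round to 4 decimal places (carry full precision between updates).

After a secondary marker='not observed': P(strain 1) = 0.75·0.5000 / (0.75·0.5000 + 0.2·0.5000) ≈ 0.7895
After a secondary marker='not observed': P(strain 1) = 0.75·0.7895 / (0.75·0.7895 + 0.2·0.2105) ≈ 0.9336
After a key feature='present': P(strain 1) = 0.55·0.9336 / (0.55·0.9336 + 0.1·0.0664) ≈ 0.9872

0.9872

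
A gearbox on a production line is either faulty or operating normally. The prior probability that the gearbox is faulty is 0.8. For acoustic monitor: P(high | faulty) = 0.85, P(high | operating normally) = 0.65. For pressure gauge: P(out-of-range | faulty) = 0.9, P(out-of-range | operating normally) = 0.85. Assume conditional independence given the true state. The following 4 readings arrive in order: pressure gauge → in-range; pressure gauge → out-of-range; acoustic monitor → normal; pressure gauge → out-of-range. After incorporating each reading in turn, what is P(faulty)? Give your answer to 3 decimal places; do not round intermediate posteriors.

After pressure gauge='in-range': P(faulty) = 0.1·0.8000 / (0.1·0.8000 + 0.15·0.2000) ≈ 0.7273
After pressure gauge='out-of-range': P(faulty) = 0.9·0.7273 / (0.9·0.7273 + 0.85·0.2727) ≈ 0.7385
After acoustic monitor='normal': P(faulty) = 0.15·0.7385 / (0.15·0.7385 + 0.35·0.2615) ≈ 0.5475
After pressure gauge='out-of-range': P(faulty) = 0.9·0.5475 / (0.9·0.5475 + 0.85·0.4525) ≈ 0.5616

0.562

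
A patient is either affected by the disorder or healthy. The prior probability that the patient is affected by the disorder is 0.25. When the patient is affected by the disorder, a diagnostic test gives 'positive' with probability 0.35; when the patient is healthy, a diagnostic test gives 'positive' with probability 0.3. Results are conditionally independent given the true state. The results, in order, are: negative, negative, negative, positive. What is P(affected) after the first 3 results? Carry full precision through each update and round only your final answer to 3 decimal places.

0.211

After 'negative': P(affected) = 0.65·0.2500 / (0.65·0.2500 + 0.7·0.7500) ≈ 0.2364
After 'negative': P(affected) = 0.65·0.2364 / (0.65·0.2364 + 0.7·0.7636) ≈ 0.2232
After 'negative': P(affected) = 0.65·0.2232 / (0.65·0.2232 + 0.7·0.7768) ≈ 0.2107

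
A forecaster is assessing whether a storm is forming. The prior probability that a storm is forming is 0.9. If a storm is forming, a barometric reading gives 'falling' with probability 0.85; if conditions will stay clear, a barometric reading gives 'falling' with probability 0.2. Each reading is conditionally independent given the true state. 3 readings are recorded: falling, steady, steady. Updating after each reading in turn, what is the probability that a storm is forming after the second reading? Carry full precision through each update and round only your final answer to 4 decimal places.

Apply Bayes' rule sequentially, carrying P(storm) forward.
After 'falling': P(storm) = 0.85·0.9000 / (0.85·0.9000 + 0.2·0.1000) ≈ 0.9745
After 'steady': P(storm) = 0.15·0.9745 / (0.15·0.9745 + 0.8·0.0255) ≈ 0.8776

0.8776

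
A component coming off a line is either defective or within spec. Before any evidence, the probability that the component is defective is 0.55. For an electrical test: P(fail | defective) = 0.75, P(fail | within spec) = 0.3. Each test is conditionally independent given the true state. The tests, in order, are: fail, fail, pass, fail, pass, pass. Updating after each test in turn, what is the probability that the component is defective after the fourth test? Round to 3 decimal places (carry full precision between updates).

After 'fail': P(defective) = 0.75·0.5500 / (0.75·0.5500 + 0.3·0.4500) ≈ 0.7534
After 'fail': P(defective) = 0.75·0.7534 / (0.75·0.7534 + 0.3·0.2466) ≈ 0.8842
After 'pass': P(defective) = 0.25·0.8842 / (0.25·0.8842 + 0.7·0.1158) ≈ 0.7318
After 'fail': P(defective) = 0.75·0.7318 / (0.75·0.7318 + 0.3·0.2682) ≈ 0.8721

0.872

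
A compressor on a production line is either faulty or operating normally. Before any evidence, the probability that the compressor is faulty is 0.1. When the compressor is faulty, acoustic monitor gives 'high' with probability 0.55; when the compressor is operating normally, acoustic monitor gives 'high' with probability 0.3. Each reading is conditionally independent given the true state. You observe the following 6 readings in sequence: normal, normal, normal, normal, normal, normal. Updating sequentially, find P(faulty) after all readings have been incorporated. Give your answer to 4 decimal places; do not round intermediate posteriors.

0.0078

After 'normal': P(faulty) = 0.45·0.1000 / (0.45·0.1000 + 0.7·0.9000) ≈ 0.0667
After 'normal': P(faulty) = 0.45·0.0667 / (0.45·0.0667 + 0.7·0.9333) ≈ 0.0439
After 'normal': P(faulty) = 0.45·0.0439 / (0.45·0.0439 + 0.7·0.9561) ≈ 0.0287
After 'normal': P(faulty) = 0.45·0.0287 / (0.45·0.0287 + 0.7·0.9713) ≈ 0.0186
After 'normal': P(faulty) = 0.45·0.0186 / (0.45·0.0186 + 0.7·0.9814) ≈ 0.0121
After 'normal': P(faulty) = 0.45·0.0121 / (0.45·0.0121 + 0.7·0.9879) ≈ 0.0078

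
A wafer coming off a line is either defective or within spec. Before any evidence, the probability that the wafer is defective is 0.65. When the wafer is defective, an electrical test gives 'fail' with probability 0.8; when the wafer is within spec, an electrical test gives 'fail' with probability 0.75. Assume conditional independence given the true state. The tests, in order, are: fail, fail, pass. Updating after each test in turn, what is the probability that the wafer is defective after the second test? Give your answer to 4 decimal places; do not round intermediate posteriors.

After 'fail': P(defective) = 0.8·0.6500 / (0.8·0.6500 + 0.75·0.3500) ≈ 0.6645
After 'fail': P(defective) = 0.8·0.6645 / (0.8·0.6645 + 0.75·0.3355) ≈ 0.6788

0.6788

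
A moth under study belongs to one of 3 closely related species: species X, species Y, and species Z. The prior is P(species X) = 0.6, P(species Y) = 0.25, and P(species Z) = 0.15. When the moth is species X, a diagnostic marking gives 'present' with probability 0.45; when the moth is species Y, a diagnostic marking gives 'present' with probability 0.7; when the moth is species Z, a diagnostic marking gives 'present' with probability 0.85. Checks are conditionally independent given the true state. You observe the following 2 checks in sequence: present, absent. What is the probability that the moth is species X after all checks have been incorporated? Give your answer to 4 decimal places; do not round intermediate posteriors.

0.6746

Apply Bayes' rule sequentially, carrying P(species X) forward.
After 'present': normaliser = 0.45·0.6000 + 0.7·0.2500 + 0.85·0.1500; P(species X) ≈ 0.4716, P(species Y) ≈ 0.3057, P(species Z) ≈ 0.2227
After 'absent': normaliser = 0.55·0.4716 + 0.3·0.3057 + 0.15·0.2227; P(species X) ≈ 0.6746, P(species Y) ≈ 0.2385, P(species Z) ≈ 0.0869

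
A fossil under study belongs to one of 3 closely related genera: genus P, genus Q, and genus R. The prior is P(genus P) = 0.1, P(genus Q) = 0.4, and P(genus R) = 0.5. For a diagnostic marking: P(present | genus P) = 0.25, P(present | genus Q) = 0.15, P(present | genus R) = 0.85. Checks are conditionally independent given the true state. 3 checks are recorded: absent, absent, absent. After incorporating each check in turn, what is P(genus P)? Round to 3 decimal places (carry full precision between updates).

After 'absent': normaliser = 0.75·0.1000 + 0.85·0.4000 + 0.15·0.5000; P(genus P) ≈ 0.1531, P(genus Q) ≈ 0.6939, P(genus R) ≈ 0.1531
After 'absent': normaliser = 0.75·0.1531 + 0.85·0.6939 + 0.15·0.1531; P(genus P) ≈ 0.1578, P(genus Q) ≈ 0.8107, P(genus R) ≈ 0.0316
After 'absent': normaliser = 0.75·0.1578 + 0.85·0.8107 + 0.15·0.0316; P(genus P) ≈ 0.1457, P(genus Q) ≈ 0.8485, P(genus R) ≈ 0.0058

0.146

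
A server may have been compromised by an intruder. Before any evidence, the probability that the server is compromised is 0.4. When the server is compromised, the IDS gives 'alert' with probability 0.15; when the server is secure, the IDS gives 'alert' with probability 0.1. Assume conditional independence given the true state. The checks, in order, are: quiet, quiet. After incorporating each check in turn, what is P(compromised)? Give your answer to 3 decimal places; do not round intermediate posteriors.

0.373

After 'quiet': P(compromised) = 0.85·0.4000 / (0.85·0.4000 + 0.9·0.6000) ≈ 0.3864
After 'quiet': P(compromised) = 0.85·0.3864 / (0.85·0.3864 + 0.9·0.6136) ≈ 0.3729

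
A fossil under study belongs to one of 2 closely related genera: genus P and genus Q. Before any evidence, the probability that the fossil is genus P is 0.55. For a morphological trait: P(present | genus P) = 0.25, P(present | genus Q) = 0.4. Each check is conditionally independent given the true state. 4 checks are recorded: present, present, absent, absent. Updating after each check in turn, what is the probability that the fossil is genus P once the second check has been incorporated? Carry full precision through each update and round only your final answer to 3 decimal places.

0.323

After 'present': P(genus P) = 0.25·0.5500 / (0.25·0.5500 + 0.4·0.4500) ≈ 0.4331
After 'present': P(genus P) = 0.25·0.4331 / (0.25·0.4331 + 0.4·0.5669) ≈ 0.3231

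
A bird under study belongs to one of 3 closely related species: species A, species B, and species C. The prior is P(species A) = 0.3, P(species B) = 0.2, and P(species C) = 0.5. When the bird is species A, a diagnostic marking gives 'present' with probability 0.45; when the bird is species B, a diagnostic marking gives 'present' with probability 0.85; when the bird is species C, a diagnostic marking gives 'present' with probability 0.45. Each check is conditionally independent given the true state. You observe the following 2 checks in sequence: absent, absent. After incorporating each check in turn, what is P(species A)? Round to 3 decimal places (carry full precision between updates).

Apply Bayes' rule sequentially, carrying P(species A) forward.
After 'absent': normaliser = 0.55·0.3000 + 0.15·0.2000 + 0.55·0.5000; P(species A) ≈ 0.3511, P(species B) ≈ 0.0638, P(species C) ≈ 0.5851
After 'absent': normaliser = 0.55·0.3511 + 0.15·0.0638 + 0.55·0.5851; P(species A) ≈ 0.3682, P(species B) ≈ 0.0183, P(species C) ≈ 0.6136

0.368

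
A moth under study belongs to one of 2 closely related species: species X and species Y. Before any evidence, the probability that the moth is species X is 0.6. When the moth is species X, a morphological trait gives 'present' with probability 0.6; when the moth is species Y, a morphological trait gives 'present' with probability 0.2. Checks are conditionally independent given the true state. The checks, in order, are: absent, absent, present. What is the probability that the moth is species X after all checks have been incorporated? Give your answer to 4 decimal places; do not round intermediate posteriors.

0.5294

After 'absent': P(species X) = 0.4·0.6000 / (0.4·0.6000 + 0.8·0.4000) ≈ 0.4286
After 'absent': P(species X) = 0.4·0.4286 / (0.4·0.4286 + 0.8·0.5714) ≈ 0.2727
After 'present': P(species X) = 0.6·0.2727 / (0.6·0.2727 + 0.2·0.7273) ≈ 0.5294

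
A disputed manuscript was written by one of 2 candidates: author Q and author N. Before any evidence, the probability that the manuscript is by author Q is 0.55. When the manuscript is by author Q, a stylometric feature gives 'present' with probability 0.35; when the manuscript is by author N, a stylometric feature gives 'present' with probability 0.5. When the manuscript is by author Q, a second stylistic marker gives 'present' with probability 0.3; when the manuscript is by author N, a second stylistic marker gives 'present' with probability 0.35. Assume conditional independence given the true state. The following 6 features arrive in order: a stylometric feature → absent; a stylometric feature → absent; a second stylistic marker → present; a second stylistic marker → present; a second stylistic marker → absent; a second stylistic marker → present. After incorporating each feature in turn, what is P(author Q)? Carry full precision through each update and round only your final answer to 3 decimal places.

After a stylometric feature='absent': P(author Q) = 0.65·0.5500 / (0.65·0.5500 + 0.5·0.4500) ≈ 0.6137
After a stylometric feature='absent': P(author Q) = 0.65·0.6137 / (0.65·0.6137 + 0.5·0.3863) ≈ 0.6738
After a second stylistic marker='present': P(author Q) = 0.3·0.6738 / (0.3·0.6738 + 0.35·0.3262) ≈ 0.6391
After a second stylistic marker='present': P(author Q) = 0.3·0.6391 / (0.3·0.6391 + 0.35·0.3609) ≈ 0.6028
After a second stylistic marker='absent': P(author Q) = 0.7·0.6028 / (0.7·0.6028 + 0.65·0.3972) ≈ 0.6204
After a second stylistic marker='present': P(author Q) = 0.3·0.6204 / (0.3·0.6204 + 0.35·0.3796) ≈ 0.5835

0.583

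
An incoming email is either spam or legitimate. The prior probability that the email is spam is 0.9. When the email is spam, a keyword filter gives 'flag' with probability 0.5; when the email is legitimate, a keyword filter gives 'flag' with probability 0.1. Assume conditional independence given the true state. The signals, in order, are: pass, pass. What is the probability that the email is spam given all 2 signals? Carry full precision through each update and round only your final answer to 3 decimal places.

After 'pass': P(spam) = 0.5·0.9000 / (0.5·0.9000 + 0.9·0.1000) ≈ 0.8333
After 'pass': P(spam) = 0.5·0.8333 / (0.5·0.8333 + 0.9·0.1667) ≈ 0.7353

0.735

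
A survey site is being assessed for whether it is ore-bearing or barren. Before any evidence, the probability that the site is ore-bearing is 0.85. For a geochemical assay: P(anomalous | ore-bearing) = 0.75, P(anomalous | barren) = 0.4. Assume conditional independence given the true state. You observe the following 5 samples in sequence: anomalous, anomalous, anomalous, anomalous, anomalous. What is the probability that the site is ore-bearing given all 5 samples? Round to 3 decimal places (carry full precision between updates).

Apply Bayes' rule sequentially, carrying P(ore) forward.
After 'anomalous': P(ore) = 0.75·0.8500 / (0.75·0.8500 + 0.4·0.1500) ≈ 0.9140
After 'anomalous': P(ore) = 0.75·0.9140 / (0.75·0.9140 + 0.4·0.0860) ≈ 0.9522
After 'anomalous': P(ore) = 0.75·0.9522 / (0.75·0.9522 + 0.4·0.0478) ≈ 0.9739
After 'anomalous': P(ore) = 0.75·0.9739 / (0.75·0.9739 + 0.4·0.0261) ≈ 0.9859
After 'anomalous': P(ore) = 0.75·0.9859 / (0.75·0.9859 + 0.4·0.0141) ≈ 0.9924

0.992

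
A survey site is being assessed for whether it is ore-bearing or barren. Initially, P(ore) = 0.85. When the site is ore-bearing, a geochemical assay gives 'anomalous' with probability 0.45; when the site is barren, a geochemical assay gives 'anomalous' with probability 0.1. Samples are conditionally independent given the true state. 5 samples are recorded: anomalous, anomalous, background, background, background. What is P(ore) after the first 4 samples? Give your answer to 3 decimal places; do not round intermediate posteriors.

After 'anomalous': P(ore) = 0.45·0.8500 / (0.45·0.8500 + 0.1·0.1500) ≈ 0.9623
After 'anomalous': P(ore) = 0.45·0.9623 / (0.45·0.9623 + 0.1·0.0377) ≈ 0.9914
After 'background': P(ore) = 0.55·0.9914 / (0.55·0.9914 + 0.9·0.0086) ≈ 0.9859
After 'background': P(ore) = 0.55·0.9859 / (0.55·0.9859 + 0.9·0.0141) ≈ 0.9772

0.977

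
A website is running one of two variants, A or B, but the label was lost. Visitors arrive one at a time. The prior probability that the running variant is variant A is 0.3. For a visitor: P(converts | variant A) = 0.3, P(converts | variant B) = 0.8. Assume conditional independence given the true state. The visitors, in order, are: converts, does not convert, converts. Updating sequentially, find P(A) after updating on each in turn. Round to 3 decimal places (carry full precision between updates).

0.174

After 'converts': P(A) = 0.3·0.3000 / (0.3·0.3000 + 0.8·0.7000) ≈ 0.1385
After 'does not convert': P(A) = 0.7·0.1385 / (0.7·0.1385 + 0.2·0.8615) ≈ 0.3600
After 'converts': P(A) = 0.3·0.3600 / (0.3·0.3600 + 0.8·0.6400) ≈ 0.1742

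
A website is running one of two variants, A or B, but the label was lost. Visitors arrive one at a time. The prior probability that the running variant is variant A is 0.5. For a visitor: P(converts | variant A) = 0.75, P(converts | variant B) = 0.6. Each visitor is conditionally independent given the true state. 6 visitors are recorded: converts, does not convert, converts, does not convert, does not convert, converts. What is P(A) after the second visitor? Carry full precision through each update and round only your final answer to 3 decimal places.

After 'converts': P(A) = 0.75·0.5000 / (0.75·0.5000 + 0.6·0.5000) ≈ 0.5556
After 'does not convert': P(A) = 0.25·0.5556 / (0.25·0.5556 + 0.4·0.4444) ≈ 0.4386

0.439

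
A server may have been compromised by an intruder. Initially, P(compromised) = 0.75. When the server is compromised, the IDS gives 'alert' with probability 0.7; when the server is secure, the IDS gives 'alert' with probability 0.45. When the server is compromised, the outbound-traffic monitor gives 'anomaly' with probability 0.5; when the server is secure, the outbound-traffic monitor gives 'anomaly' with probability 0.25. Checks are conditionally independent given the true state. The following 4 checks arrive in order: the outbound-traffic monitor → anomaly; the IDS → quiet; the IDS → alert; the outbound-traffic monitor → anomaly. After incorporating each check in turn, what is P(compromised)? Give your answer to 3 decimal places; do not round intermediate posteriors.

After the outbound-traffic monitor='anomaly': P(compromised) = 0.5·0.7500 / (0.5·0.7500 + 0.25·0.2500) ≈ 0.8571
After the IDS='quiet': P(compromised) = 0.3·0.8571 / (0.3·0.8571 + 0.55·0.1429) ≈ 0.7660
After the IDS='alert': P(compromised) = 0.7·0.7660 / (0.7·0.7660 + 0.45·0.2340) ≈ 0.8358
After the outbound-traffic monitor='anomaly': P(compromised) = 0.5·0.8358 / (0.5·0.8358 + 0.25·0.1642) ≈ 0.9106

0.911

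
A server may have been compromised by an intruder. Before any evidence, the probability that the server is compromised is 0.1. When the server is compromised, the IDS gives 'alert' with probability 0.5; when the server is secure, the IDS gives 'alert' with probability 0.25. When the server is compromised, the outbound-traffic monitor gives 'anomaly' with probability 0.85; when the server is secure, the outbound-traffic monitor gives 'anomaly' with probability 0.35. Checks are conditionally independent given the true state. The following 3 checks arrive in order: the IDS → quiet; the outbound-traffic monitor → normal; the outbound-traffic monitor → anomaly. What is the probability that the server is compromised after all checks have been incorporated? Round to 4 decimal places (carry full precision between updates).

0.0399

After the IDS='quiet': P(compromised) = 0.5·0.1000 / (0.5·0.1000 + 0.75·0.9000) ≈ 0.0690
After the outbound-traffic monitor='normal': P(compromised) = 0.15·0.0690 / (0.15·0.0690 + 0.65·0.9310) ≈ 0.0168
After the outbound-traffic monitor='anomaly': P(compromised) = 0.85·0.0168 / (0.85·0.0168 + 0.35·0.9832) ≈ 0.0399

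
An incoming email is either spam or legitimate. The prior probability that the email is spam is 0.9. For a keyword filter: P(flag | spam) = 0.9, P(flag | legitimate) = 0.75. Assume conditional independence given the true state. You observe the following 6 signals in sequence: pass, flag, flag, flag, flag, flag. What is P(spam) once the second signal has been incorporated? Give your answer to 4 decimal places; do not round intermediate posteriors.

After 'pass': P(spam) = 0.1·0.9000 / (0.1·0.9000 + 0.25·0.1000) ≈ 0.7826
After 'flag': P(spam) = 0.9·0.7826 / (0.9·0.7826 + 0.75·0.2174) ≈ 0.8120

0.8120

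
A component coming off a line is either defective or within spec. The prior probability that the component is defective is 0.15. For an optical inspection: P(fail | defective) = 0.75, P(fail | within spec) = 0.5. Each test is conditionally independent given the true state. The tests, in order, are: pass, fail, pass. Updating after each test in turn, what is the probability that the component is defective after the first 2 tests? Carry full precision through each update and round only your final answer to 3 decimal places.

Each posterior becomes the prior for the next update.
After 'pass': P(defective) = 0.25·0.1500 / (0.25·0.1500 + 0.5·0.8500) ≈ 0.0811
After 'fail': P(defective) = 0.75·0.0811 / (0.75·0.0811 + 0.5·0.9189) ≈ 0.1169

0.117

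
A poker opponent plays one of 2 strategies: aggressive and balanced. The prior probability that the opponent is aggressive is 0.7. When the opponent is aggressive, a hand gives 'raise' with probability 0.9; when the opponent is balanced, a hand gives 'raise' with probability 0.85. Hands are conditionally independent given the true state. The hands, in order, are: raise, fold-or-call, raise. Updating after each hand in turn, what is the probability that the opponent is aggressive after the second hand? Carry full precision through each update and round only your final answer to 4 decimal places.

After 'raise': P(aggressive) = 0.9·0.7000 / (0.9·0.7000 + 0.85·0.3000) ≈ 0.7119
After 'fold-or-call': P(aggressive) = 0.1·0.7119 / (0.1·0.7119 + 0.15·0.2881) ≈ 0.6222

0.6222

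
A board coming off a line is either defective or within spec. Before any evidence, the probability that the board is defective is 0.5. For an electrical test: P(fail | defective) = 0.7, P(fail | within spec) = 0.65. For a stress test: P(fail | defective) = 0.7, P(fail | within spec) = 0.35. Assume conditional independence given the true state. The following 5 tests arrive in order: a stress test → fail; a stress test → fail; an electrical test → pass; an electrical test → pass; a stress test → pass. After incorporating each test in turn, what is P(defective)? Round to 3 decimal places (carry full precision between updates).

Each posterior becomes the prior for the next update.
After a stress test='fail': P(defective) = 0.7·0.5000 / (0.7·0.5000 + 0.35·0.5000) ≈ 0.6667
After a stress test='fail': P(defective) = 0.7·0.6667 / (0.7·0.6667 + 0.35·0.3333) ≈ 0.8000
After an electrical test='pass': P(defective) = 0.3·0.8000 / (0.3·0.8000 + 0.35·0.2000) ≈ 0.7742
After an electrical test='pass': P(defective) = 0.3·0.7742 / (0.3·0.7742 + 0.35·0.2258) ≈ 0.7461
After a stress test='pass': P(defective) = 0.3·0.7461 / (0.3·0.7461 + 0.65·0.2539) ≈ 0.5756

0.576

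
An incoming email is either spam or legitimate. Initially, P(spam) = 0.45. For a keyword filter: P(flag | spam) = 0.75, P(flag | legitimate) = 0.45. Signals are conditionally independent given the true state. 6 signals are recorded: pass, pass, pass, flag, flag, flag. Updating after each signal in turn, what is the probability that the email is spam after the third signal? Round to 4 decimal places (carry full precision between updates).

0.0714

Apply Bayes' rule sequentially, carrying P(spam) forward.
After 'pass': P(spam) = 0.25·0.4500 / (0.25·0.4500 + 0.55·0.5500) ≈ 0.2711
After 'pass': P(spam) = 0.25·0.2711 / (0.25·0.2711 + 0.55·0.7289) ≈ 0.1446
After 'pass': P(spam) = 0.25·0.1446 / (0.25·0.1446 + 0.55·0.8554) ≈ 0.0714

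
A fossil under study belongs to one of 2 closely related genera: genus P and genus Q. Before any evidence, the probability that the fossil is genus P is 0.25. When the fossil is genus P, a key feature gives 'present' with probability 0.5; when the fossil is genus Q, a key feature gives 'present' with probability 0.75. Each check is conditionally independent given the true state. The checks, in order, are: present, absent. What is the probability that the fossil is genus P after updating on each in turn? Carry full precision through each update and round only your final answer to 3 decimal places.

After 'present': P(genus P) = 0.5·0.2500 / (0.5·0.2500 + 0.75·0.7500) ≈ 0.1818
After 'absent': P(genus P) = 0.5·0.1818 / (0.5·0.1818 + 0.25·0.8182) ≈ 0.3077

0.308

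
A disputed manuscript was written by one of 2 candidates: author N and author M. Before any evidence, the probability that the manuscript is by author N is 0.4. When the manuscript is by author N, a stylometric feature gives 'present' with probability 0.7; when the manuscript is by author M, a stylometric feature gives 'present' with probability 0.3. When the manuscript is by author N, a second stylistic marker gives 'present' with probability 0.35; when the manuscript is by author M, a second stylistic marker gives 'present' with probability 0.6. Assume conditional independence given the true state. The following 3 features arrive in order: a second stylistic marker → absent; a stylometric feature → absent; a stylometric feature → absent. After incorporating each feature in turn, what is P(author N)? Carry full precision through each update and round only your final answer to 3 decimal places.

After a second stylistic marker='absent': P(author N) = 0.65·0.4000 / (0.65·0.4000 + 0.4·0.6000) ≈ 0.5200
After a stylometric feature='absent': P(author N) = 0.3·0.5200 / (0.3·0.5200 + 0.7·0.4800) ≈ 0.3171
After a stylometric feature='absent': P(author N) = 0.3·0.3171 / (0.3·0.3171 + 0.7·0.6829) ≈ 0.1660

0.166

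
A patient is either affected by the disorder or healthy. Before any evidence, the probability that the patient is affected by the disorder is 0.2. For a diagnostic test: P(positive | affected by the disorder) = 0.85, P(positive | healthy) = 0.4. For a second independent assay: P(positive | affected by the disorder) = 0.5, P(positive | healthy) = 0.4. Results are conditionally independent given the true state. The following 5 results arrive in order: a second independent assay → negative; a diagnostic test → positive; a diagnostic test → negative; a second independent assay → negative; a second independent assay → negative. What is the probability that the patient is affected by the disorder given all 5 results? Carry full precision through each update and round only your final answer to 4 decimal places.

After a second independent assay='negative': P(affected) = 0.5·0.2000 / (0.5·0.2000 + 0.6·0.8000) ≈ 0.1724
After a diagnostic test='positive': P(affected) = 0.85·0.1724 / (0.85·0.1724 + 0.4·0.8276) ≈ 0.3069
After a diagnostic test='negative': P(affected) = 0.15·0.3069 / (0.15·0.3069 + 0.6·0.6931) ≈ 0.0996
After a second independent assay='negative': P(affected) = 0.5·0.0996 / (0.5·0.0996 + 0.6·0.9004) ≈ 0.0844
After a second independent assay='negative': P(affected) = 0.5·0.0844 / (0.5·0.0844 + 0.6·0.9156) ≈ 0.0714

0.0714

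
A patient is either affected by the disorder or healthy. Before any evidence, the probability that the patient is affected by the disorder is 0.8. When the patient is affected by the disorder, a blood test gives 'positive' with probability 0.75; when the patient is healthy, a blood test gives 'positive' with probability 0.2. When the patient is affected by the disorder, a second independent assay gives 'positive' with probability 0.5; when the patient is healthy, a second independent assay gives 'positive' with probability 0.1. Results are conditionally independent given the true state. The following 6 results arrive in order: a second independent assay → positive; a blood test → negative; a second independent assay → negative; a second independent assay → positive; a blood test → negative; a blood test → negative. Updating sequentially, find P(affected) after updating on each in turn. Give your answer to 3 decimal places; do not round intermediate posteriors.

0.629

After a second independent assay='positive': P(affected) = 0.5·0.8000 / (0.5·0.8000 + 0.1·0.2000) ≈ 0.9524
After a blood test='negative': P(affected) = 0.25·0.9524 / (0.25·0.9524 + 0.8·0.0476) ≈ 0.8621
After a second independent assay='negative': P(affected) = 0.5·0.8621 / (0.5·0.8621 + 0.9·0.1379) ≈ 0.7764
After a second independent assay='positive': P(affected) = 0.5·0.7764 / (0.5·0.7764 + 0.1·0.2236) ≈ 0.9455
After a blood test='negative': P(affected) = 0.25·0.9455 / (0.25·0.9455 + 0.8·0.0545) ≈ 0.8444
After a blood test='negative': P(affected) = 0.25·0.8444 / (0.25·0.8444 + 0.8·0.1556) ≈ 0.6290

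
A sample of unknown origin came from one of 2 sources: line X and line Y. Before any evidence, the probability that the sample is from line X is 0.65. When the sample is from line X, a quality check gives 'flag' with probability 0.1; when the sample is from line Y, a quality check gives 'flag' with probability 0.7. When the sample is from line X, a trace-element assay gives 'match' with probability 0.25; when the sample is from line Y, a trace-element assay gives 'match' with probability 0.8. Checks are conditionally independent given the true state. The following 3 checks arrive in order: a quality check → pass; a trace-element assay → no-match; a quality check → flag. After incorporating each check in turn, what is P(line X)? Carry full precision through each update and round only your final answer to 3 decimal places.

After a quality check='pass': P(line X) = 0.9·0.6500 / (0.9·0.6500 + 0.3·0.3500) ≈ 0.8478
After a trace-element assay='no-match': P(line X) = 0.75·0.8478 / (0.75·0.8478 + 0.2·0.1522) ≈ 0.9543
After a quality check='flag': P(line X) = 0.1·0.9543 / (0.1·0.9543 + 0.7·0.0457) ≈ 0.7490

0.749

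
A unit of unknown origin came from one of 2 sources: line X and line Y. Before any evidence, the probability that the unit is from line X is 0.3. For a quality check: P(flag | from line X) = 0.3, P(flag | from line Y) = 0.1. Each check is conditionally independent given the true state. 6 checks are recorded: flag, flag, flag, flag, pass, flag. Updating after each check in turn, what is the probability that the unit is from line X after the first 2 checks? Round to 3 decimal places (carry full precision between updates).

0.794

After 'flag': P(line X) = 0.3·0.3000 / (0.3·0.3000 + 0.1·0.7000) ≈ 0.5625
After 'flag': P(line X) = 0.3·0.5625 / (0.3·0.5625 + 0.1·0.4375) ≈ 0.7941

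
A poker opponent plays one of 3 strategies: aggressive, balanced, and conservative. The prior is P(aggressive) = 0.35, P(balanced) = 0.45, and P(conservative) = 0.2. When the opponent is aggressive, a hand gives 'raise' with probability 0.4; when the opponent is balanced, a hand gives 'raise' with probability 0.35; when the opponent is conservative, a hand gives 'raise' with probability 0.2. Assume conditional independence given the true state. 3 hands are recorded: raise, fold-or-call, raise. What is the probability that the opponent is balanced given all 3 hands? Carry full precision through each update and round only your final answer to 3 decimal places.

After 'raise': normaliser = 0.4·0.3500 + 0.35·0.4500 + 0.2·0.2000; P(aggressive) ≈ 0.4148, P(balanced) ≈ 0.4667, P(conservative) ≈ 0.1185
After 'fold-or-call': normaliser = 0.6·0.4148 + 0.65·0.4667 + 0.8·0.1185; P(aggressive) ≈ 0.3847, P(balanced) ≈ 0.4688, P(conservative) ≈ 0.1465
After 'raise': normaliser = 0.4·0.3847 + 0.35·0.4688 + 0.2·0.1465; P(aggressive) ≈ 0.4431, P(balanced) ≈ 0.4725, P(conservative) ≈ 0.0844

0.473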